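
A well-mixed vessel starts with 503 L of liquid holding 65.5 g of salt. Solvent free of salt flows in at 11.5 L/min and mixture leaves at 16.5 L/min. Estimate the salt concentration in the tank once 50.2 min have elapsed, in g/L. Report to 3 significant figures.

0.0266 g/L

Let m(t) be the amount of salt. Volume: V(t) = V₀ + (Q_in − Q_out) t = 503 − 5.0000 t; V(50.2) = 252.00 L.
Solute balance: dm/dt = 0 − Q_out C = −Q_out m/V(t).
dm/m = −Q_out dt/(V₀ − 5.0000 t); integrating gives ln(m/m₀) = −(Q_out/(Q_in−Q_out)) ln(V/V₀).
m = m₀ (V₀/V)^(Q_out/(Q_in−Q_out)) = 65.5 × (503/252.00)^(-3.3000) = 6.6940 g.
C = m/V = 6.6940/252.00 = 0.026564 g/L.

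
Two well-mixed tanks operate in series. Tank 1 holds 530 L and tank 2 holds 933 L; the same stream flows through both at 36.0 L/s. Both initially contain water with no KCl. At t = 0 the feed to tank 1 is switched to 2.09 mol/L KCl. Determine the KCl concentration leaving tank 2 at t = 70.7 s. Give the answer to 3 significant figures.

Each tank obeys Vᵢ dCᵢ/dt = Q(Cᵢ₋₁ − Cᵢ), so τᵢ = Vᵢ/Q.
τ₁ = 530/36.0 = 14.722 s; τ₂ = 933/36.0 = 25.917 s.
Tank 1: C₁ = C_in(1 − e^(−t/τ₁)). Tank 2 (τ₁ ≠ τ₂): C₂ = C_in[1 − (τ₁ e^(−t/τ₁) − τ₂ e^(−t/τ₂))/(τ₁ − τ₂)].
At t = 70.7: e^(−t/τ₁) = 0.0082111, e^(−t/τ₂) = 0.065352.
C₂ = 2.09·[1 − (14.722·0.0082111 − 25.917·0.065352)/(-11.194)] = 2.09·0.85950 = 1.7964 mol/L.

1.80 mol/L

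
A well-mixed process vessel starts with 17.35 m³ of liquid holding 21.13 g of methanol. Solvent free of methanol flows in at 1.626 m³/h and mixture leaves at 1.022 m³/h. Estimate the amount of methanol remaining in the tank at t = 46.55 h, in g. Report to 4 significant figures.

4.140 g

Let m(t) be the amount of methanol. Volume: V(t) = V₀ + (Q_in − Q_out) t = 17.35 + 0.604000 t; V(46.55) = 45.4662 m³.
Species balance (pure solvent in): dm/dt = −Q_out · m/V(t).
dm/m = −Q_out dt/(V₀ + 0.604000 t); integrating gives ln(m/m₀) = −(Q_out/(Q_in−Q_out)) ln(V/V₀).
m = m₀ (V₀/V)^(Q_out/(Q_in−Q_out)) = 21.13 × (17.35/45.4662)^(1.69205) = 4.13964 g.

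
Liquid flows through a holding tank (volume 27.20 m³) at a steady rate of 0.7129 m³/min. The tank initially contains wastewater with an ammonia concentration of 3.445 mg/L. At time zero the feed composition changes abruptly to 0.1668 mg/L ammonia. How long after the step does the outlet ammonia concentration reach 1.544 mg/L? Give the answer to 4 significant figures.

33.09 min

Mass balance on the solute (V constant): V dC/dt = Q(C_in − C), so τ = V/Q = 38.1540 min.
C(t) = C_in + (C₀ − C_in) e^(−t/τ). Set C = 1.544 and solve for t:
e^(−t/τ) = (C − C_in)/(C₀ − C_in) = (1.544 − 0.1668)/(3.445 − 0.1668) = 0.420109
t = −τ ln(…) = 38.1540 × 0.867242 = 33.0888 min.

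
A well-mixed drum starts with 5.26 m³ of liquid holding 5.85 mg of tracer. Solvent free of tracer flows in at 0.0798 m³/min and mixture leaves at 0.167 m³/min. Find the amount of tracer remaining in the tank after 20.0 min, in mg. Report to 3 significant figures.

Let m(t) be the amount of tracer. Volume: V(t) = V₀ + (Q_in − Q_out) t = 5.26 − 0.087200 t; V(20.0) = 3.5160 m³.
Solute balance: dm/dt = 0 − Q_out C = −Q_out m/V(t).
Separate: dm/m = −Q_out dt/V(t) ⇒ ln(m/m₀) = −(Q_out/(Q_in−Q_out)) ln(V/V₀).
m = m₀ (V₀/V)^(Q_out/(Q_in−Q_out)) = 5.85 × (5.26/3.5160)^(-1.9151) = 2.7048 mg.

2.70 mg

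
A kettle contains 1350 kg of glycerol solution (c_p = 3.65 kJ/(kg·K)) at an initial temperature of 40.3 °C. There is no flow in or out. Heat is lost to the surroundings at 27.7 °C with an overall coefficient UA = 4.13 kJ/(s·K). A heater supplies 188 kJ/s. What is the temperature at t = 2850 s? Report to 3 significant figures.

M c_p dT/dt = −UA(T − T_amb) + Q̇.
dT/dt = (T_ss − T)/τ with T_ss = T_amb + Q̇/UA = 27.7 + 188/4.13 = 73.221 °C, τ = M c_p/UA = 1350·3.65/4.13 = 1193.1 s.
Solution: T(t) = T_ss + (T₀ − T_ss) e^(−t/τ).
T(2850) = 73.221 + (-32.921)·0.091746 = 70.200 °C.

70.2 °C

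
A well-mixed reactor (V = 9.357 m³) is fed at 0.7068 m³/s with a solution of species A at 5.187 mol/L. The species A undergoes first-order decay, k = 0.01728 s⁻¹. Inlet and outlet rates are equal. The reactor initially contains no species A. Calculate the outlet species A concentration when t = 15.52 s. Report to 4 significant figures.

Species balance: V dC/dt = Q C_in − Q C − k V C.
This is linear with rate a = Q/V + k = 0.0928170 s⁻¹.
C_ss = Q C_in/(Q + kV) = 4.22132 mol/L; C(t) = C_ss + (C₀ − C_ss) e^(−a t).
C(15.52) = 4.22132 + (-4.22132)·e^(−0.0928170·15.52) = 4.22132 + (-4.22132)·0.236805 = 3.22169 mol/L.

3.222 mol/L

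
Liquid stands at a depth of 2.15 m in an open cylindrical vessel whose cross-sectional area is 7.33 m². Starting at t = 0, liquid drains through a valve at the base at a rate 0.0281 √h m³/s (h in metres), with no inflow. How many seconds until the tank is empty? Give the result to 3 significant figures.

765 s

A dh/dt = −Q_out = −0.0281 √h.
∫ h^(−1/2) dh = −(0.0281/A) ∫ dt, giving 2√h = 2√h₀ − (0.0281/A) t.
Tank is empty when √h = 0: t_empty = 2A√h₀/0.0281.
t_empty = 2·7.33·√2.15/0.0281 = 14.660·1.4663/0.0281 = 764.97 s.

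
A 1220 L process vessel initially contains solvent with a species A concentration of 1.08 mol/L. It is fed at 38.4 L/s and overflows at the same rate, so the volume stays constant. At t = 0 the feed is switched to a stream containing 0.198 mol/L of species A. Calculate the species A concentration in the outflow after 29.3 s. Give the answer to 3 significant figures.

Accumulation = in − out for the solute gives V dC/dt = Q(C_in − C).
Time constant τ = V/Q = 1220/38.4 = 31.771 s.
Integrating: C(t) = C_in + (C₀ − C_in) e^(−t/τ).
C(29.3) = 0.198 + (1.08 − 0.198)·e^(−29.3/31.771) = 0.198 + (0.88200)·0.39763 = 0.54871 mol/L.

0.549 mol/L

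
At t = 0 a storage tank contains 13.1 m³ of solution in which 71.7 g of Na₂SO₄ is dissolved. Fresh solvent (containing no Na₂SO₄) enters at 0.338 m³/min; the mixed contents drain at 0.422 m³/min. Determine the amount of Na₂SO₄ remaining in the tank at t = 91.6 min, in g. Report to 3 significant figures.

Let m(t) be the amount of Na₂SO₄. Volume: V(t) = V₀ + (Q_in − Q_out) t = 13.1 − 0.084000 t; V(91.6) = 5.4056 m³.
Species balance (pure solvent in): dm/dt = −Q_out · m/V(t).
dm/m = −Q_out dt/(V₀ − 0.084000 t); integrating gives ln(m/m₀) = −(Q_out/(Q_in−Q_out)) ln(V/V₀).
m = m₀ (V₀/V)^(Q_out/(Q_in−Q_out)) = 71.7 × (13.1/5.4056)^(-5.0238) = 0.83990 g.

0.840 g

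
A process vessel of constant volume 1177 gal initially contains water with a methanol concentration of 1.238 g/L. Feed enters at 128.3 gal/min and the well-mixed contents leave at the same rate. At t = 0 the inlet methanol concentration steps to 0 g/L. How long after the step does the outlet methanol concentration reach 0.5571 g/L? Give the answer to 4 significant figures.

Species balance: V dC/dt = Q(C_in − C) ⇒ τ = V/Q = 9.17381 min.
C(t) = C_in + (C₀ − C_in) e^(−t/τ). Set C = 0.5571 and solve for t:
e^(−t/τ) = (C − C_in)/(C₀ − C_in) = (0.5571 − 0)/(1.238 − 0) = 0.450000
t = −τ ln(…) = 9.17381 × 0.798508 = 7.32536 min.

7.325 min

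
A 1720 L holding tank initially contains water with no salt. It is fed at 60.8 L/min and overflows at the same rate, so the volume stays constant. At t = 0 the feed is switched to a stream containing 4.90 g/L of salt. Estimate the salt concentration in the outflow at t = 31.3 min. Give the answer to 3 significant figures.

3.28 g/L

Unsteady species balance (constant V, well mixed): V dC/dt = Q(C_in − C).
Rewrite as dC/dt + C/τ = C_in/τ, τ = V/Q = 28.289 min.
C approaches C_in exponentially: C(t) = C_in + (C₀ − C_in) e^(−t/τ).
C(31.3) = 4.90 + (0 − 4.90)·e^(−31.3/28.289) = 4.90 + (-4.9000)·0.33074 = 3.2794 g/L.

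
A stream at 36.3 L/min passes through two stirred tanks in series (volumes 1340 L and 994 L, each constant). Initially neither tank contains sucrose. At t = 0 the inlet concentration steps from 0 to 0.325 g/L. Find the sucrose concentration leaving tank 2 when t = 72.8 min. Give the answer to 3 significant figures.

0.215 g/L

Time constants: τᵢ = Vᵢ/Q for each well-mixed tank.
τ₁ = 1340/36.3 = 36.915 min; τ₂ = 994/36.3 = 27.383 min.
Tank 1: C₁ = C_in(1 − e^(−t/τ₁)). Tank 2 (τ₁ ≠ τ₂): C₂ = C_in[1 − (τ₁ e^(−t/τ₁) − τ₂ e^(−t/τ₂))/(τ₁ − τ₂)].
At t = 72.8: e^(−t/τ₁) = 0.13916, e^(−t/τ₂) = 0.070047.
C₂ = 0.325·[1 − (36.915·0.13916 − 27.383·0.070047)/(9.5317)] = 0.325·0.66228 = 0.21524 g/L.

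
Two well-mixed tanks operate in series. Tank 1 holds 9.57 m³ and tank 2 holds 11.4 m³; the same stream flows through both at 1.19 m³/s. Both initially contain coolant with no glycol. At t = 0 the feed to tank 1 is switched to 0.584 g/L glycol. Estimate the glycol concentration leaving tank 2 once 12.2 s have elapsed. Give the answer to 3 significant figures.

0.236 g/L

Time constants: τᵢ = Vᵢ/Q for each well-mixed tank.
τ₁ = 9.57/1.19 = 8.0420 s; τ₂ = 11.4/1.19 = 9.5798 s.
Tank 1: C₁ = C_in(1 − e^(−t/τ₁)). Tank 2 (τ₁ ≠ τ₂): C₂ = C_in[1 − (τ₁ e^(−t/τ₁) − τ₂ e^(−t/τ₂))/(τ₁ − τ₂)].
At t = 12.2: e^(−t/τ₁) = 0.21936, e^(−t/τ₂) = 0.27985.
C₂ = 0.584·[1 − (8.0420·0.21936 − 9.5798·0.27985)/(-1.5378)] = 0.584·0.40384 = 0.23584 g/L.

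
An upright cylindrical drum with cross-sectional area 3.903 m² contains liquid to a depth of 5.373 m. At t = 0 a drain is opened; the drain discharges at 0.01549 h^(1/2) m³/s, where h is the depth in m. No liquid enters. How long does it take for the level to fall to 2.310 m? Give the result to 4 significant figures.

402.2 s

With no inflow, A dh/dt = −0.01549 √h.
∫ h^(−1/2) dh = −(0.01549/A) ∫ dt, giving 2√h = 2√h₀ − (0.01549/A) t.
t = 2A(√h₀ − √h)/0.01549 = 2·3.903·(√5.373 − √2.310)/0.01549
  = 7.80600 × (2.31797 − 1.51987) / 0.01549 = 402.195 s.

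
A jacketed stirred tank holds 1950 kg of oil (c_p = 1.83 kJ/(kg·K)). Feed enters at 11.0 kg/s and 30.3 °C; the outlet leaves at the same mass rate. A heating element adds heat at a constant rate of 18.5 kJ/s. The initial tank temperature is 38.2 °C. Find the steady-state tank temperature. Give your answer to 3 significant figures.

M c_p dT/dt = ṁ c_p (T_in − T) + Q̇.
At steady state dT/dt = 0 ⇒ T_ss = T_in + Q̇/(ṁ c_p) = 30.3 + 18.5/(11.0·1.83) = 31.219 °C.

31.2 °C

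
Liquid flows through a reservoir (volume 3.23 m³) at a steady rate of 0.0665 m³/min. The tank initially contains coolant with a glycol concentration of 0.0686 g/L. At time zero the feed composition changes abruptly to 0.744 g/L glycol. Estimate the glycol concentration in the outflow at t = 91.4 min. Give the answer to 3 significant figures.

0.641 g/L

Species balance on the tank: V dC/dt = Q(C_in − C).
Time constant τ = V/Q = 3.23/0.0665 = 48.571 min.
C approaches C_in exponentially: C(t) = C_in + (C₀ − C_in) e^(−t/τ).
C(91.4) = 0.744 + (0.0686 − 0.744)·e^(−91.4/48.571) = 0.744 + (-0.67540)·0.15232 = 0.64112 g/L.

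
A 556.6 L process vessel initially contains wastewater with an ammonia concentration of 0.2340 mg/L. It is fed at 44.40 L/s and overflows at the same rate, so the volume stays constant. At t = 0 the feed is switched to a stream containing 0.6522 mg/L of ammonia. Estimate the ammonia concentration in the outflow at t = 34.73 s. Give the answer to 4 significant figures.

0.6260 mg/L

Species balance on the tank: V dC/dt = Q(C_in − C).
Time constant τ = V/Q = 556.6/44.40 = 12.5360 s.
Solution: C(t) = C_in + (C₀ − C_in) e^(−t/τ).
C(34.73) = 0.6522 + (0.2340 − 0.6522)·e^(−34.73/12.5360) = 0.6522 + (-0.418200)·0.0626361 = 0.626006 mg/L.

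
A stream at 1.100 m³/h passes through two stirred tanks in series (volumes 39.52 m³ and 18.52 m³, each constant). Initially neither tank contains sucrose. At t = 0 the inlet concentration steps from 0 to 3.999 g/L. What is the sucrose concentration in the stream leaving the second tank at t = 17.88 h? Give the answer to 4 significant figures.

0.6432 g/L

Time constants: τᵢ = Vᵢ/Q for each well-mixed tank.
τ₁ = 39.52/1.100 = 35.9273 h; τ₂ = 18.52/1.100 = 16.8364 h.
Tank 1: C₁ = C_in(1 − e^(−t/τ₁)). Tank 2 (τ₁ ≠ τ₂): C₂ = C_in[1 − (τ₁ e^(−t/τ₁) − τ₂ e^(−t/τ₂))/(τ₁ − τ₂)].
At t = 17.88: e^(−t/τ₁) = 0.607944, e^(−t/τ₂) = 0.345768.
C₂ = 3.999·[1 − (35.9273·0.607944 − 16.8364·0.345768)/(19.0909)] = 3.999·0.160841 = 0.643204 g/L.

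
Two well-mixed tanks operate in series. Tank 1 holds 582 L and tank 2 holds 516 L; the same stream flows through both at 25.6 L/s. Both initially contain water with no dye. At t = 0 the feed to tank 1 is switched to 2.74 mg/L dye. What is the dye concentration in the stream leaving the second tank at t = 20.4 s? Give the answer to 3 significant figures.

Time constants: τᵢ = Vᵢ/Q for each well-mixed tank.
τ₁ = 582/25.6 = 22.734 s; τ₂ = 516/25.6 = 20.156 s.
Solving the cascade with C₁(0)=C₂(0)=0 gives C₂(t) = C_in[1 − (τ₁ e^(−t/τ₁) − τ₂ e^(−t/τ₂))/(τ₁ − τ₂)].
At t = 20.4: e^(−t/τ₁) = 0.40766, e^(−t/τ₂) = 0.36346.
C₂ = 2.74·[1 − (22.734·0.40766 − 20.156·0.36346)/(2.5781)] = 2.74·0.24675 = 0.67609 mg/L.

0.676 mg/L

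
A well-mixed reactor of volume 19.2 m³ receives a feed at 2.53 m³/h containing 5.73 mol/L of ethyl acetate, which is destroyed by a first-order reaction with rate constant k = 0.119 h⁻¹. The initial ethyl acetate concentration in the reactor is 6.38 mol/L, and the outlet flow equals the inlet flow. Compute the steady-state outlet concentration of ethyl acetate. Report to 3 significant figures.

V dC/dt = Q(C_in − C) − k V C.
Steady state (dC/dt = 0): C_ss = Q C_in/(Q + kV) = C_in/(1 + kV/Q).
C_ss = 2.53·5.73/(2.53 + 0.119·19.2) = 14.497/4.8148 = 3.0109 mol/L.

3.01 mol/L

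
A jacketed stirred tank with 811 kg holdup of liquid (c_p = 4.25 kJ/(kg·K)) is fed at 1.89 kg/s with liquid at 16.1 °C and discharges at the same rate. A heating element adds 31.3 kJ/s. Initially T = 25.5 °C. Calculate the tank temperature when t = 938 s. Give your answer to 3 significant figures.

20.6 °C

M c_p dT/dt = ṁ c_p (T_in − T) + Q̇.
τ = M/ṁ = 429.10 s; T_ss = T_in + Q̇/(ṁ c_p) = 16.1 + 31.3/(1.89·4.25) = 19.997 °C.
This is linear first-order; T(t) = T_ss + (T₀ − T_ss) e^(−t/τ).
T(938) = 19.997 + (5.5033)·e^(−938/429.10) = 19.997 + (5.5033)·0.11237 = 20.615 °C.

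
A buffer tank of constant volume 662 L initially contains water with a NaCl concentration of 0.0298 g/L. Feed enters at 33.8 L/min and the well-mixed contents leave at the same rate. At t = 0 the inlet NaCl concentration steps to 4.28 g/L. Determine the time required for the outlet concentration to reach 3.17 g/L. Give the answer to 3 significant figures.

Species balance: V dC/dt = Q(C_in − C) ⇒ τ = V/Q = 19.586 min.
C(t) = C_in + (C₀ − C_in) e^(−t/τ). Set C = 3.17 and solve for t:
e^(−t/τ) = (C − C_in)/(C₀ − C_in) = (3.17 − 4.28)/(0.0298 − 4.28) = 0.26116
t = −τ ln(…) = 19.586 × 1.3426 = 26.296 min.

26.3 min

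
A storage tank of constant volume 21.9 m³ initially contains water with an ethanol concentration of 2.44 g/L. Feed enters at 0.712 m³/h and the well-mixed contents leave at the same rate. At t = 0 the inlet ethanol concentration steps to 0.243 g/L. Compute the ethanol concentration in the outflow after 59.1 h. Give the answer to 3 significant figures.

Species balance on the tank: V dC/dt = Q(C_in − C).
Rewrite as dC/dt + C/τ = C_in/τ, τ = V/Q = 30.758 h.
This is linear first-order; C(t) = C_in + (C₀ − C_in) e^(−t/τ).
C(59.1) = 0.243 + (2.44 − 0.243)·e^(−59.1/30.758) = 0.243 + (2.1970)·0.14640 = 0.56464 g/L.

0.565 g/L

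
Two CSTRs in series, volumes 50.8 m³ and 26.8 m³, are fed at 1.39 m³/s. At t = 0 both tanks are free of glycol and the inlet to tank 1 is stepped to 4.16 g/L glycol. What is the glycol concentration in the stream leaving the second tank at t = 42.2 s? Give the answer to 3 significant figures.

Each tank obeys Vᵢ dCᵢ/dt = Q(Cᵢ₋₁ − Cᵢ), so τᵢ = Vᵢ/Q.
τ₁ = 50.8/1.39 = 36.547 s; τ₂ = 26.8/1.39 = 19.281 s.
Tank 1: C₁ = C_in(1 − e^(−t/τ₁)). Tank 2 (τ₁ ≠ τ₂): C₂ = C_in[1 − (τ₁ e^(−t/τ₁) − τ₂ e^(−t/τ₂))/(τ₁ − τ₂)].
At t = 42.2: e^(−t/τ₁) = 0.31516, e^(−t/τ₂) = 0.11206.
C₂ = 4.16·[1 − (36.547·0.31516 − 19.281·0.11206)/(17.266)] = 4.16·0.45805 = 1.9055 g/L.

1.91 g/L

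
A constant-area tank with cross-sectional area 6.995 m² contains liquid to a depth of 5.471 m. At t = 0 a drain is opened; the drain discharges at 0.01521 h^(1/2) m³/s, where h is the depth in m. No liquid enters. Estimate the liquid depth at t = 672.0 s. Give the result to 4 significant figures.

2.587 m

Unsteady balance on liquid volume: A dh/dt = −0.01521 √h.
Separate and integrate: 2(√h − √h₀) = −(0.01521/A) t.
√h = √5.471 − 0.01521·672.0/(2·6.995) = 2.33902 − 0.730602 = 1.60842.
h = 1.60842² = 2.58700 m.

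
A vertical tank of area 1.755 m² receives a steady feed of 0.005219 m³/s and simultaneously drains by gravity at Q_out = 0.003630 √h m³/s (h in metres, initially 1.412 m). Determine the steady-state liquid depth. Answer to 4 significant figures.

A dh/dt = Q_in − 0.003630 √h. Steady state requires inflow = outflow:
Q_in = 0.003630 √h_ss ⇒ √h_ss = 0.005219/0.003630 = 1.43774.
h_ss = 1.43774² = 2.06710 m. (Since h₀ = 1.412 m < h_ss, the level will rise toward this value.)

2.067 m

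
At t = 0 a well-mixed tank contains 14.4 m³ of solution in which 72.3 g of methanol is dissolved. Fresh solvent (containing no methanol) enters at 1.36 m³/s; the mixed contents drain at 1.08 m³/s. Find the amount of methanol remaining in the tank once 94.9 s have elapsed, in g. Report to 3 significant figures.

Let m(t) be the amount of methanol. Volume: V(t) = V₀ + (Q_in − Q_out) t = 14.4 + 0.28000 t; V(94.9) = 40.972 m³.
Species balance (pure solvent in): dm/dt = −Q_out · m/V(t).
dm/m = −Q_out dt/(V₀ + 0.28000 t); integrating gives ln(m/m₀) = −(Q_out/(Q_in−Q_out)) ln(V/V₀).
m = m₀ (V₀/V)^(Q_out/(Q_in−Q_out)) = 72.3 × (14.4/40.972)^(3.8571) = 1.2809 g.

1.28 g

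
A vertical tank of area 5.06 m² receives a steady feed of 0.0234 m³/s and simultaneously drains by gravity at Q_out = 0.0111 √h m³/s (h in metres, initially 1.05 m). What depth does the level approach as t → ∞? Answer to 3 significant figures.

Level balance: A dh/dt = 0.0234 − 0.0111 √h. Setting dh/dt = 0:
Q_in = 0.0111 √h_ss ⇒ √h_ss = 0.0234/0.0111 = 2.1081.
h_ss = 2.1081² = 4.4441 m. (Since h₀ = 1.05 m < h_ss, the level will rise toward this value.)

4.44 m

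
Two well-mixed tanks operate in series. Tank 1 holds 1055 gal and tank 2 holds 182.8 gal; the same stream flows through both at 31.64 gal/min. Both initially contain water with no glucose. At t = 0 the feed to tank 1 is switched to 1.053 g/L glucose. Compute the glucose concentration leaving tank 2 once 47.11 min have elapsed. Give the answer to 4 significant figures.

Species balance on tank i: dCᵢ/dt = (Cᵢ₋₁ − Cᵢ)/τᵢ with τᵢ = Vᵢ/Q.
τ₁ = 1055/31.64 = 33.3439 min; τ₂ = 182.8/31.64 = 5.77750 min.
Tank 1: C₁ = C_in(1 − e^(−t/τ₁)). Tank 2 (τ₁ ≠ τ₂): C₂ = C_in[1 − (τ₁ e^(−t/τ₁) − τ₂ e^(−t/τ₂))/(τ₁ − τ₂)].
At t = 47.11: e^(−t/τ₁) = 0.243448, e^(−t/τ₂) = 0.000287568.
C₂ = 1.053·[1 − (33.3439·0.243448 − 5.77750·0.000287568)/(27.5664)] = 1.053·0.705590 = 0.742986 g/L.

0.7430 g/L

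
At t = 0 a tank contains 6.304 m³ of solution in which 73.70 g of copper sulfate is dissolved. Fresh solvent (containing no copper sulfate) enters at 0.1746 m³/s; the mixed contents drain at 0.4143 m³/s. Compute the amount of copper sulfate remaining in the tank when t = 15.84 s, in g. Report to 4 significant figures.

Let m(t) be the amount of copper sulfate. Volume: V(t) = V₀ + (Q_in − Q_out) t = 6.304 − 0.239700 t; V(15.84) = 2.50715 m³.
Solute balance: dm/dt = 0 − Q_out C = −Q_out m/V(t).
Separate: dm/m = −Q_out dt/V(t) ⇒ ln(m/m₀) = −(Q_out/(Q_in−Q_out)) ln(V/V₀).
m = m₀ (V₀/V)^(Q_out/(Q_in−Q_out)) = 73.70 × (6.304/2.50715)^(-1.72841) = 14.9744 g.

14.97 g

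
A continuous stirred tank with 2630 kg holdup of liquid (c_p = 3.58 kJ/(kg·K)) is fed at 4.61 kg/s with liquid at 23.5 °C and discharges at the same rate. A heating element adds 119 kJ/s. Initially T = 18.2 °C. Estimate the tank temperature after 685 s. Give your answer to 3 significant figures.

Energy balance: M c_p dT/dt = ṁ c_p (T_in − T) + 119.
Rearrange: dT/dt = (T_ss − T)/τ with τ = M/ṁ = 570.50 s and T_ss = T_in + Q̇/(ṁ c_p) = 30.710 °C.
This is linear first-order; T(t) = T_ss + (T₀ − T_ss) e^(−t/τ).
T(685) = 30.710 + (-12.510)·e^(−685/570.50) = 30.710 + (-12.510)·0.30098 = 26.945 °C.

26.9 °C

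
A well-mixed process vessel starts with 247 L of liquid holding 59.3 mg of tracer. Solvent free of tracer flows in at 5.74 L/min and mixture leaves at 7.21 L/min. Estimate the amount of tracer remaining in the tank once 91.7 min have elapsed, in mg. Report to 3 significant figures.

Total volume: dV/dt = Q_in − Q_out = -1.4700 L/min, so V(t) = 247 − 1.4700 t and V(91.7) = 112.20 L.
No tracer enters, so dm/dt = −Q_out · (m/V).
Separate: dm/m = −Q_out dt/V(t) ⇒ ln(m/m₀) = −(Q_out/(Q_in−Q_out)) ln(V/V₀).
m = m₀ (V₀/V)^(Q_out/(Q_in−Q_out)) = 59.3 × (247/112.20)^(-4.9048) = 1.2365 mg.

1.24 mg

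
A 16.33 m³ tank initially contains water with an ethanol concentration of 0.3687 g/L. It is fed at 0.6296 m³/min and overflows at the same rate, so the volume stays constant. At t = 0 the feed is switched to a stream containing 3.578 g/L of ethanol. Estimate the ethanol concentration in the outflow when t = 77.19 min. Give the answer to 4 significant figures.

3.414 g/L

Accumulation = in − out for the solute gives V dC/dt = Q(C_in − C).
Time constant τ = V/Q = 16.33/0.6296 = 25.9371 min.
This is linear first-order; C(t) = C_in + (C₀ − C_in) e^(−t/τ).
C(77.19) = 3.578 + (0.3687 − 3.578)·e^(−77.19/25.9371) = 3.578 + (-3.20930)·0.0509941 = 3.41434 g/L.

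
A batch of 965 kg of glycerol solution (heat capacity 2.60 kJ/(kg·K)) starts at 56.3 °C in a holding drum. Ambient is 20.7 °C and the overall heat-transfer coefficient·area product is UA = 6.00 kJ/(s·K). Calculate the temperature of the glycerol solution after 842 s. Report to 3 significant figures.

25.5 °C

Lumped-capacitance energy balance: M c_p dT/dt = UA(T_amb − T).
dT/dt = (T_ss − T)/τ with T_ss = T_amb = 20.700 °C, τ = M c_p/UA = 965·2.60/6.00 = 418.17 s.
Solution: T(t) = T_ss + (T₀ − T_ss) e^(−t/τ).
T(842) = 20.700 + (35.600)·0.13351 = 25.453 °C.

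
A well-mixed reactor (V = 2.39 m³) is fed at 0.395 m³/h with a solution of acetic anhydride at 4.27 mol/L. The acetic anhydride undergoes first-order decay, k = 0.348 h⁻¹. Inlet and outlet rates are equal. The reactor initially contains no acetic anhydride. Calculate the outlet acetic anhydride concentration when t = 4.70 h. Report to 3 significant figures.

Species balance: V dC/dt = Q C_in − Q C − k V C.
This is linear with rate a = Q/V + k = 0.51327 h⁻¹.
C_ss = Q C_in/(Q + kV) = 1.3749 mol/L; C(t) = C_ss + (C₀ − C_ss) e^(−a t).
C(4.70) = 1.3749 + (-1.3749)·e^(−0.51327·4.70) = 1.3749 + (-1.3749)·0.089602 = 1.2517 mol/L.

1.25 mol/L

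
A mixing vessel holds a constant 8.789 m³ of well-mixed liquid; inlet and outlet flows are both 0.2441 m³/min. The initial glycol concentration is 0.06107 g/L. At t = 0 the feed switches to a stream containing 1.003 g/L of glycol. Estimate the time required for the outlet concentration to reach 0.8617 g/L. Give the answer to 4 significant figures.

Transient balance on the dissolved component: V dC/dt = Q(C_in − C), so τ = V/Q = 36.0057 min.
C(t) = C_in + (C₀ − C_in) e^(−t/τ). Set C = 0.8617 and solve for t:
e^(−t/τ) = (C − C_in)/(C₀ − C_in) = (0.8617 − 1.003)/(0.06107 − 1.003) = 0.150011
t = −τ ln(…) = 36.0057 × 1.89705 = 68.3045 min.

68.30 min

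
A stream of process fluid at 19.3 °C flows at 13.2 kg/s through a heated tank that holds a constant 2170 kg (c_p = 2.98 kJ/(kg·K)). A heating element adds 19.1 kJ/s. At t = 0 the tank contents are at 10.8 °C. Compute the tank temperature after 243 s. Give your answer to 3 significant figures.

17.7 °C

Heat balance on the well-mixed liquid: M c_p dT/dt = ṁ c_p (T_in − T) + 19.1.
τ = M/ṁ = 164.39 s; T_ss = T_in + Q̇/(ṁ c_p) = 19.3 + 19.1/(13.2·2.98) = 19.786 °C.
Integrating: T(t) = T_ss + (T₀ − T_ss) e^(−t/τ).
T(243) = 19.786 + (-8.9856)·e^(−243/164.39) = 19.786 + (-8.9856)·0.22806 = 17.736 °C.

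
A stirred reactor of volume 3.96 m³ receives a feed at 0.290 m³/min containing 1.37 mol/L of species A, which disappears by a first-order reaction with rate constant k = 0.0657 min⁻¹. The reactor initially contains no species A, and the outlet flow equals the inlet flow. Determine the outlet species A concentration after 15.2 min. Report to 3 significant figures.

0.635 mol/L

Accumulation = in − out − consumed: V dC/dt = Q C_in − Q C − k V C.
This is linear with rate a = Q/V + k = 0.13893 min⁻¹.
C_ss = Q C_in/(Q + kV) = 0.72214 mol/L; C(t) = C_ss + (C₀ − C_ss) e^(−a t).
C(15.2) = 0.72214 + (-0.72214)·e^(−0.13893·15.2) = 0.72214 + (-0.72214)·0.12102 = 0.63474 mol/L.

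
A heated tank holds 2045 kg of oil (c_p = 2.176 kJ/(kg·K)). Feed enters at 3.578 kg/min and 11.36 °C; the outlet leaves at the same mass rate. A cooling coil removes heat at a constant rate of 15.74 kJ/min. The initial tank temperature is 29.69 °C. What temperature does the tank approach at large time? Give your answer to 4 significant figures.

9.338 °C

M c_p dT/dt = ṁ c_p (T_in − T) − Q̇.
At steady state dT/dt = 0 ⇒ T_ss = T_in − Q̇/(ṁ c_p) = 11.36 − 15.74/(3.578·2.176) = 9.33835 °C.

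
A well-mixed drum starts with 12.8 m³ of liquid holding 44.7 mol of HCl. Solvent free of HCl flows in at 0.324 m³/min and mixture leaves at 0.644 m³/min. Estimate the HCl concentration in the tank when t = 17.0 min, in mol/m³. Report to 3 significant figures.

Total volume: dV/dt = Q_in − Q_out = -0.32000 m³/min, so V(t) = 12.8 − 0.32000 t and V(17.0) = 7.3600 m³.
Solute balance: dm/dt = 0 − Q_out C = −Q_out m/V(t).
dm/m = −Q_out dt/(V₀ − 0.32000 t); integrating gives ln(m/m₀) = −(Q_out/(Q_in−Q_out)) ln(V/V₀).
m = m₀ (V₀/V)^(Q_out/(Q_in−Q_out)) = 44.7 × (12.8/7.3600)^(-2.0125) = 14.677 mol.
C = m/V = 14.677/7.3600 = 1.9942 mol/m³.

1.99 mol/m³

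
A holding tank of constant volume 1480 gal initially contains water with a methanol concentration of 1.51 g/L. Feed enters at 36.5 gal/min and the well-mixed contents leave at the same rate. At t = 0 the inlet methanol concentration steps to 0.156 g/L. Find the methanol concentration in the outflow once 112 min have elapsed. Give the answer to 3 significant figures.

Transient balance on the dissolved component: V dC/dt = Q(C_in − C).
Rewrite as dC/dt + C/τ = C_in/τ, τ = V/Q = 40.548 min.
C approaches C_in exponentially: C(t) = C_in + (C₀ − C_in) e^(−t/τ).
C(112) = 0.156 + (1.51 − 0.156)·e^(−112/40.548) = 0.156 + (1.3540)·0.063155 = 0.24151 g/L.

0.242 g/L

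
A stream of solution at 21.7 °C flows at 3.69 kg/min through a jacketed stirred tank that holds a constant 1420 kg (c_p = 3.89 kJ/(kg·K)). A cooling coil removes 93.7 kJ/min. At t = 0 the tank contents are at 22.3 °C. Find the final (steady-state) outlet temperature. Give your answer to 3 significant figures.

M c_p dT/dt = ṁ c_p (T_in − T) − Q̇.
At steady state dT/dt = 0 ⇒ T_ss = T_in − Q̇/(ṁ c_p) = 21.7 − 93.7/(3.69·3.89) = 15.172 °C.

15.2 °C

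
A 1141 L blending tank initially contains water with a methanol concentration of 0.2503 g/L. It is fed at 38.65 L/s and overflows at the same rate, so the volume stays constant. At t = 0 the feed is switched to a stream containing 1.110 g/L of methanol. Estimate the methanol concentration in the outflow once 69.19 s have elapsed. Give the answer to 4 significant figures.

1.027 g/L

Mass balance on the solute (V constant): V dC/dt = Q(C_in − C).
Rewrite as dC/dt + C/τ = C_in/τ, τ = V/Q = 29.5213 s.
C approaches C_in exponentially: C(t) = C_in + (C₀ − C_in) e^(−t/τ).
C(69.19) = 1.110 + (0.2503 − 1.110)·e^(−69.19/29.5213) = 1.110 + (-0.859700)·0.0959692 = 1.02750 g/L.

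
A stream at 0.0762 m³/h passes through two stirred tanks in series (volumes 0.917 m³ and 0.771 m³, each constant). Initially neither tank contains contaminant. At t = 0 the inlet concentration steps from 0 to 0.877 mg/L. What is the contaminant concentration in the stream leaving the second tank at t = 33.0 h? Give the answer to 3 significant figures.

0.700 mg/L

Time constants: τᵢ = Vᵢ/Q for each well-mixed tank.
τ₁ = 0.917/0.0762 = 12.034 h; τ₂ = 0.771/0.0762 = 10.118 h.
Solving the cascade with C₁(0)=C₂(0)=0 gives C₂(t) = C_in[1 − (τ₁ e^(−t/τ₁) − τ₂ e^(−t/τ₂))/(τ₁ − τ₂)].
At t = 33.0: e^(−t/τ₁) = 0.064428, e^(−t/τ₂) = 0.038332.
C₂ = 0.877·[1 − (12.034·0.064428 − 10.118·0.038332)/(1.9160)] = 0.877·0.79776 = 0.69964 mg/L.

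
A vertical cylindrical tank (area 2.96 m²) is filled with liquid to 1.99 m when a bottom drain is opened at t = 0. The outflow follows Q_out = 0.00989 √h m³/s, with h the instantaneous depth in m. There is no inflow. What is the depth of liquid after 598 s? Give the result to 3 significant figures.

0.169 m

Unsteady balance on liquid volume: A dh/dt = −0.00989 √h.
This is separable: 2 d(√h)/dt = −0.00989/A, so √h = √h₀ − (0.00989/(2A)) t.
√h = √1.99 − 0.00989·598/(2·2.96) = 1.4107 − 0.99902 = 0.41165.
h = 0.41165² = 0.16946 m.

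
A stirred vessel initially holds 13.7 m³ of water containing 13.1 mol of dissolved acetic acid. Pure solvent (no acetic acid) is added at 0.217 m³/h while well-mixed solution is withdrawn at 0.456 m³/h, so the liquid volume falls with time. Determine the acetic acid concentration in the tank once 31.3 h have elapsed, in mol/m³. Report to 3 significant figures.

Total volume: dV/dt = Q_in − Q_out = -0.23900 m³/h, so V(t) = 13.7 − 0.23900 t and V(31.3) = 6.2193 m³.
Species balance (pure solvent in): dm/dt = −Q_out · m/V(t).
Separate: dm/m = −Q_out dt/V(t) ⇒ ln(m/m₀) = −(Q_out/(Q_in−Q_out)) ln(V/V₀).
m = m₀ (V₀/V)^(Q_out/(Q_in−Q_out)) = 13.1 × (13.7/6.2193)^(-1.9079) = 2.9033 mol.
C = m/V = 2.9033/6.2193 = 0.46681 mol/m³.

0.467 mol/m³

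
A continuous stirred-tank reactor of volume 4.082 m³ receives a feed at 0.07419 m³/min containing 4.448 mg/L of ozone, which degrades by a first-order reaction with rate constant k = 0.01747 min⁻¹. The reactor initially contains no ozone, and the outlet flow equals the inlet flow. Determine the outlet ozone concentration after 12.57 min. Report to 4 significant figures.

Species balance: V dC/dt = Q C_in − Q C − k V C.
This is linear with rate a = Q/V + k = 0.0356449 min⁻¹.
C_ss = Q C_in/(Q + kV) = 2.26798 mg/L; C(t) = C_ss + (C₀ − C_ss) e^(−a t).
C(12.57) = 2.26798 + (-2.26798)·e^(−0.0356449·12.57) = 2.26798 + (-2.26798)·0.638869 = 0.819040 mg/L.

0.8190 mg/L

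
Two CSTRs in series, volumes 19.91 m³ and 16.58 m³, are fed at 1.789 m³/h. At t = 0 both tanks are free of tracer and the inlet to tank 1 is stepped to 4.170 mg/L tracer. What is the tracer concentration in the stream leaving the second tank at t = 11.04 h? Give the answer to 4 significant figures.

Time constants: τᵢ = Vᵢ/Q for each well-mixed tank.
τ₁ = 19.91/1.789 = 11.1291 h; τ₂ = 16.58/1.789 = 9.26775 h.
Solving the cascade with C₁(0)=C₂(0)=0 gives C₂(t) = C_in[1 − (τ₁ e^(−t/τ₁) − τ₂ e^(−t/τ₂))/(τ₁ − τ₂)].
At t = 11.04: e^(−t/τ₁) = 0.370837, e^(−t/τ₂) = 0.303848.
C₂ = 4.170·[1 − (11.1291·0.370837 − 9.26775·0.303848)/(1.86138)] = 4.170·0.295624 = 1.23275 mg/L.

1.233 mg/L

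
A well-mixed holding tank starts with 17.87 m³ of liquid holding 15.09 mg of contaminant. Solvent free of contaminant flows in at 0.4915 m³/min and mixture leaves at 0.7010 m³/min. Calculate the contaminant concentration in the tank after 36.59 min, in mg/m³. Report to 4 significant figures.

Total volume: dV/dt = Q_in − Q_out = -0.209500 m³/min, so V(t) = 17.87 − 0.209500 t and V(36.59) = 10.2044 m³.
Species balance (pure solvent in): dm/dt = −Q_out · m/V(t).
Separate: dm/m = −Q_out dt/V(t) ⇒ ln(m/m₀) = −(Q_out/(Q_in−Q_out)) ln(V/V₀).
m = m₀ (V₀/V)^(Q_out/(Q_in−Q_out)) = 15.09 × (17.87/10.2044)^(-3.34606) = 2.31456 mg.
C = m/V = 2.31456/10.2044 = 0.226819 mg/m³.

0.2268 mg/m³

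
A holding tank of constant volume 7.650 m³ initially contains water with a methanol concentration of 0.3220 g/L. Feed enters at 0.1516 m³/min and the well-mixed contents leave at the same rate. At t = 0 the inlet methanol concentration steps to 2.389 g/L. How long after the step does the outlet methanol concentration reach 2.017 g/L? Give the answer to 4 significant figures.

Accumulation = in − out for the solute gives V dC/dt = Q(C_in − C), so τ = V/Q = 50.4617 min.
C(t) = C_in + (C₀ − C_in) e^(−t/τ). Set C = 2.017 and solve for t:
e^(−t/τ) = (C − C_in)/(C₀ − C_in) = (2.017 − 2.389)/(0.3220 − 2.389) = 0.179971
t = −τ ln(…) = 50.4617 × 1.71496 = 86.5399 min.

86.54 min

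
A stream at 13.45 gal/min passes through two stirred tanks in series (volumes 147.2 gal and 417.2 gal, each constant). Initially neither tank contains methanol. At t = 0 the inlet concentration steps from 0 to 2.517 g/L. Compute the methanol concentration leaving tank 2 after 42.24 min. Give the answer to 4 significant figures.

1.549 g/L

Time constants: τᵢ = Vᵢ/Q for each well-mixed tank.
τ₁ = 147.2/13.45 = 10.9442 min; τ₂ = 417.2/13.45 = 31.0186 min.
Tank 1: C₁ = C_in(1 − e^(−t/τ₁)). Tank 2 (τ₁ ≠ τ₂): C₂ = C_in[1 − (τ₁ e^(−t/τ₁) − τ₂ e^(−t/τ₂))/(τ₁ − τ₂)].
At t = 42.24: e^(−t/τ₁) = 0.0210772, e^(−t/τ₂) = 0.256208.
C₂ = 2.517·[1 − (10.9442·0.0210772 − 31.0186·0.256208)/(-20.0743)] = 2.517·0.615602 = 1.54947 g/L.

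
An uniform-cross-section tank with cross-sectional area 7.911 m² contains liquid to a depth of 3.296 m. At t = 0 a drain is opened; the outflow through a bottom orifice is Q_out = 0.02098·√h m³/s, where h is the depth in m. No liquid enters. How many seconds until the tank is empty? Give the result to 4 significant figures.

With no inflow, A dh/dt = −0.02098 √h.
This is separable: 2 d(√h)/dt = −0.02098/A, so √h = √h₀ − (0.02098/(2A)) t.
Tank is empty when √h = 0: t_empty = 2A√h₀/0.02098.
t_empty = 2·7.911·√3.296/0.02098 = 15.8220·1.81549/0.02098 = 1369.15 s.

1369 s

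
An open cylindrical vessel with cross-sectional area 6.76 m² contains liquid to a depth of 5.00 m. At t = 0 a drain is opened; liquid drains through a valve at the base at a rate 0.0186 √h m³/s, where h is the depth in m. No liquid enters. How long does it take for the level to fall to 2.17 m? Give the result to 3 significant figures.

555 s

A dh/dt = −Q_out = −0.0186 √h.
This is separable: 2 d(√h)/dt = −0.0186/A, so √h = √h₀ − (0.0186/(2A)) t.
t = 2A(√h₀ − √h)/0.0186 = 2·6.76·(√5.00 − √2.17)/0.0186
  = 13.520 × (2.2361 − 1.4731) / 0.0186 = 554.59 s.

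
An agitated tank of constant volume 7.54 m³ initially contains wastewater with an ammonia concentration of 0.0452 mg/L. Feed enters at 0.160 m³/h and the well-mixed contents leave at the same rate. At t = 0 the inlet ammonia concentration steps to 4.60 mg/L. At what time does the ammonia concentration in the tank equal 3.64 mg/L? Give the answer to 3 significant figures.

73.4 h

Species balance on the tank: V dC/dt = Q(C_in − C), so τ = V/Q = 47.125 h.
C(t) = C_in + (C₀ − C_in) e^(−t/τ). Set C = 3.64 and solve for t:
e^(−t/τ) = (C − C_in)/(C₀ − C_in) = (3.64 − 4.60)/(0.0452 − 4.60) = 0.21077
t = −τ ln(…) = 47.125 × 1.5570 = 73.374 h.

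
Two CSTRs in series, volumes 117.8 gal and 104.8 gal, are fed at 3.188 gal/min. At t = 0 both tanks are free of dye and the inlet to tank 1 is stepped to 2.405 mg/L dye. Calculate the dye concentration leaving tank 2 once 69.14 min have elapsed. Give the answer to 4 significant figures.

1.416 mg/L

Time constants: τᵢ = Vᵢ/Q for each well-mixed tank.
τ₁ = 117.8/3.188 = 36.9511 min; τ₂ = 104.8/3.188 = 32.8733 min.
Tank 1: C₁ = C_in(1 − e^(−t/τ₁)). Tank 2 (τ₁ ≠ τ₂): C₂ = C_in[1 − (τ₁ e^(−t/τ₁) − τ₂ e^(−t/τ₂))/(τ₁ − τ₂)].
At t = 69.14: e^(−t/τ₁) = 0.153951, e^(−t/τ₂) = 0.122062.
C₂ = 2.405·[1 − (36.9511·0.153951 − 32.8733·0.122062)/(4.07779)] = 2.405·0.588976 = 1.41649 mg/L.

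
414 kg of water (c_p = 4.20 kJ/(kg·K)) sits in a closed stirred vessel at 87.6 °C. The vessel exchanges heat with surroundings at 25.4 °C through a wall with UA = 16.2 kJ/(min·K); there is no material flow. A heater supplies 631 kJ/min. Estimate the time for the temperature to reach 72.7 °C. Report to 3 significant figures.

110 min

Lumped-capacitance energy balance: M c_p dT/dt = UA(T_amb − T) + Q̇.
τ = M c_p/UA = 107.33 min; T_ss = T_amb + Q̇/UA = 25.4 + 631/16.2 = 64.351 °C.
T(t) = T_ss + (T₀ − T_ss)e^(−t/τ); set T = 72.7:
t = −τ ln[(T − T_ss)/(T₀ − T_ss)] = −107.33 · ln(0.35912) = 109.92 min.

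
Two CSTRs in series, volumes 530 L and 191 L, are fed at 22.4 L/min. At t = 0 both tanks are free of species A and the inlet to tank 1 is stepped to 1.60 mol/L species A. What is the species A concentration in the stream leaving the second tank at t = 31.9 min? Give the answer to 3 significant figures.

0.972 mol/L

Each tank obeys Vᵢ dCᵢ/dt = Q(Cᵢ₋₁ − Cᵢ), so τᵢ = Vᵢ/Q.
τ₁ = 530/22.4 = 23.661 min; τ₂ = 191/22.4 = 8.5268 min.
Solving the cascade with C₁(0)=C₂(0)=0 gives C₂(t) = C_in[1 − (τ₁ e^(−t/τ₁) − τ₂ e^(−t/τ₂))/(τ₁ − τ₂)].
At t = 31.9: e^(−t/τ₁) = 0.25970, e^(−t/τ₂) = 0.023727.
C₂ = 1.60·[1 − (23.661·0.25970 − 8.5268·0.023727)/(15.134)] = 1.60·0.60735 = 0.97175 mol/L.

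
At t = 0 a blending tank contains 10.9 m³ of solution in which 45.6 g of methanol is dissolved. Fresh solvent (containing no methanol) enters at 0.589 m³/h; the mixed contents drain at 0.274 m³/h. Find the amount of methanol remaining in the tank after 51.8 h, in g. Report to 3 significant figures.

Total volume: dV/dt = Q_in − Q_out = 0.31500 m³/h, so V(t) = 10.9 + 0.31500 t and V(51.8) = 27.217 m³.
Species balance (pure solvent in): dm/dt = −Q_out · m/V(t).
dm/m = −Q_out dt/(V₀ + 0.31500 t); integrating gives ln(m/m₀) = −(Q_out/(Q_in−Q_out)) ln(V/V₀).
m = m₀ (V₀/V)^(Q_out/(Q_in−Q_out)) = 45.6 × (10.9/27.217)^(0.86984) = 20.572 g.

20.6 g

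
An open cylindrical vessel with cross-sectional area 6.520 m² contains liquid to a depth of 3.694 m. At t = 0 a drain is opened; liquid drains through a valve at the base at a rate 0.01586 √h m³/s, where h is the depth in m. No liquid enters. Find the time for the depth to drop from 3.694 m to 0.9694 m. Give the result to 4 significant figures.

With no inflow, A dh/dt = −0.01586 √h.
Separate and integrate: 2(√h − √h₀) = −(0.01586/A) t.
t = 2A(√h₀ − √h)/0.01586 = 2·6.520·(√3.694 − √0.9694)/0.01586
  = 13.0400 × (1.92198 − 0.984581) / 0.01586 = 770.722 s.

770.7 s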